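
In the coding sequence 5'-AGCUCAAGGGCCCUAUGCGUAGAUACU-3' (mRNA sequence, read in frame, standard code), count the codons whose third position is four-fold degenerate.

5

Codon 1 AGC (Ser): third position 2-fold.
Codon 2 UCA (Ser): third position 4-fold.
Codon 3 AGG (Arg): third position 2-fold.
Codon 4 GCC (Ala): third position 4-fold.
Codon 5 CUA (Leu): third position 4-fold.
Codon 6 UGC (Cys): third position 2-fold.
Codon 7 GUA (Val): third position 4-fold.
Codon 8 GAU (Asp): third position 2-fold.
Codon 9 ACU (Thr): third position 4-fold.
Four-fold degenerate third positions: 5.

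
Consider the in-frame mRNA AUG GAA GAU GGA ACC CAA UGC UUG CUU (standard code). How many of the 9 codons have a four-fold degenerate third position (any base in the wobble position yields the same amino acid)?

3

Codon 1 AUG (Met): third position 1-fold.
Codon 2 GAA (Glu): third position 2-fold.
Codon 3 GAU (Asp): third position 2-fold.
Codon 4 GGA (Gly): third position 4-fold.
Codon 5 ACC (Thr): third position 4-fold.
Codon 6 CAA (Gln): third position 2-fold.
Codon 7 UGC (Cys): third position 2-fold.
Codon 8 UUG (Leu): third position 2-fold.
Codon 9 CUU (Leu): third position 4-fold.
Four-fold degenerate third positions: 3.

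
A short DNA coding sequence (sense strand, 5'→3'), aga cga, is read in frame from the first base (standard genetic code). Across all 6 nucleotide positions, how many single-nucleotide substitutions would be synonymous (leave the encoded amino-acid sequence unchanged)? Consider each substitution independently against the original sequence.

6

Codon 1 (AGA, Arg): 2 synonymous substitutions.
Codon 2 (CGA, Arg): 4 synonymous substitutions.
Total: 2 + 4 = 6.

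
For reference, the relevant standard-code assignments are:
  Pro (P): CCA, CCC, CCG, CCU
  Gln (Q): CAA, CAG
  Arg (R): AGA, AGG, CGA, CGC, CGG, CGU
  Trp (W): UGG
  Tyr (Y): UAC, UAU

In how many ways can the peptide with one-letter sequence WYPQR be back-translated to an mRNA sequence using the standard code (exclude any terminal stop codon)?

Trp: 1 codon.
Tyr: 2 codons.
Pro: 4 codons.
Gln: 2 codons.
Arg: 6 codons.
1 × 2 × 4 × 2 × 6 = 96.

96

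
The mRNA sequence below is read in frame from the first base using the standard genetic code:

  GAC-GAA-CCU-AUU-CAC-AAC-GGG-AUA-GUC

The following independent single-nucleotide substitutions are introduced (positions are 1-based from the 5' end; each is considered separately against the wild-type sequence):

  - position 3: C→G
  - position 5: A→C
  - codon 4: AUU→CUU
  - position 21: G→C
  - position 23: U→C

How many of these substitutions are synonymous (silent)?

1

Codon 1: GAC (Asp) → GAG (Glu) — missense.
Codon 2: GAA (Glu) → GCA (Ala) — missense.
Codon 4: AUU (Ile) → CUU (Leu) — missense.
Codon 7: GGG (Gly) → GGC (Gly) — synonymous.
Codon 8: AUA (Ile) → ACA (Thr) — missense.
Synonymous: 1 of 5.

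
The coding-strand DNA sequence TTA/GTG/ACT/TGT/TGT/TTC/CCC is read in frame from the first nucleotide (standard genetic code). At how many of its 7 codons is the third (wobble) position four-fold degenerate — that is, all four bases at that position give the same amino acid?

Codon 1 TTA (Leu): third position 2-fold.
Codon 2 GTG (Val): third position 4-fold.
Codon 3 ACT (Thr): third position 4-fold.
Codon 4 TGT (Cys): third position 2-fold.
Codon 5 TGT (Cys): third position 2-fold.
Codon 6 TTC (Phe): third position 2-fold.
Codon 7 CCC (Pro): third position 4-fold.
Four-fold degenerate third positions: 3.

3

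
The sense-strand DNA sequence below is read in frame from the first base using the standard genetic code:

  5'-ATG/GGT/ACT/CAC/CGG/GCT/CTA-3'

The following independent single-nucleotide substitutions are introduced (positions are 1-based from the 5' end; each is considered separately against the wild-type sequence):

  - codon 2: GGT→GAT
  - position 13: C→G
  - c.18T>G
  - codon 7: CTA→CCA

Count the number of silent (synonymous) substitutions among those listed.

Codon 2: GGT (Gly) → GAT (Asp) — missense.
Codon 5: CGG (Arg) → GGG (Gly) — missense.
Codon 6: GCT (Ala) → GCG (Ala) — synonymous.
Codon 7: CTA (Leu) → CCA (Pro) — missense.
Synonymous: 1 of 4.

1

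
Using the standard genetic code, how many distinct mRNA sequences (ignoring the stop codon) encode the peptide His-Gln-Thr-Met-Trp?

16

His: 2 codons.
Gln: 2 codons.
Thr: 4 codons.
Met: 1 codon.
Trp: 1 codon.
2 × 2 × 4 × 1 × 1 = 16.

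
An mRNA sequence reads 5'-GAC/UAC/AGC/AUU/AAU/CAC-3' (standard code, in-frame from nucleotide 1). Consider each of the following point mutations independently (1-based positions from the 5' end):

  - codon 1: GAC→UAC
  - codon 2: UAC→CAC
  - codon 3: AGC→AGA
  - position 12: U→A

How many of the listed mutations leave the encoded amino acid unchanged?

1

Codon 1: GAC (Asp) → UAC (Tyr) — missense.
Codon 2: UAC (Tyr) → CAC (His) — missense.
Codon 3: AGC (Ser) → AGA (Arg) — missense.
Codon 4: AUU (Ile) → AUA (Ile) — synonymous.
Synonymous: 1 of 4.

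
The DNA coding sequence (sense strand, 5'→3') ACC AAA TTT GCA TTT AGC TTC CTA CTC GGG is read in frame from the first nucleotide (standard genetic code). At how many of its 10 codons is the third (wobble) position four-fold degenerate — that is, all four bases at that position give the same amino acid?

Codon 1 ACC (Thr): third position 4-fold.
Codon 2 AAA (Lys): third position 2-fold.
Codon 3 TTT (Phe): third position 2-fold.
Codon 4 GCA (Ala): third position 4-fold.
Codon 5 TTT (Phe): third position 2-fold.
Codon 6 AGC (Ser): third position 2-fold.
Codon 7 TTC (Phe): third position 2-fold.
Codon 8 CTA (Leu): third position 4-fold.
Codon 9 CTC (Leu): third position 4-fold.
Codon 10 GGG (Gly): third position 4-fold.
Four-fold degenerate third positions: 5.

5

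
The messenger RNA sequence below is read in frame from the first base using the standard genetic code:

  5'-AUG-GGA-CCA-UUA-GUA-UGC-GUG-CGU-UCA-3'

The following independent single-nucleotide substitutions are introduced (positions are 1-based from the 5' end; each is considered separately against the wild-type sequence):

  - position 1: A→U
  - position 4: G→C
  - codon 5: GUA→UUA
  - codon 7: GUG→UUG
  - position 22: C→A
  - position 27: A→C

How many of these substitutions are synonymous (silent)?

Codon 1: AUG (Met) → UUG (Leu) — missense.
Codon 2: GGA (Gly) → CGA (Arg) — missense.
Codon 5: GUA (Val) → UUA (Leu) — missense.
Codon 7: GUG (Val) → UUG (Leu) — missense.
Codon 8: CGU (Arg) → AGU (Ser) — missense.
Codon 9: UCA (Ser) → UCC (Ser) — synonymous.
Synonymous: 1 of 6.

1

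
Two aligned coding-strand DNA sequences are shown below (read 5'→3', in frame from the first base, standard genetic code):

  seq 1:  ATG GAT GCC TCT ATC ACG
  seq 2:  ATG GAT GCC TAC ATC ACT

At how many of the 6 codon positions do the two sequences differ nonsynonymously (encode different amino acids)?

Codon 1: ATG Met / ATG Met — identical.
Codon 2: GAT Asp / GAT Asp — identical.
Codon 3: GCC Ala / GCC Ala — identical.
Codon 4: TCT Ser / TAC Tyr — nonsynonymous.
Codon 5: ATC Ile / ATC Ile — identical.
Codon 6: ACG Thr / ACT Thr — synonymous.
Nonsynonymous differences: 1.

1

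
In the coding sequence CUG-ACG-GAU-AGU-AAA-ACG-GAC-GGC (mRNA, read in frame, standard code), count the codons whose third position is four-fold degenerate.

4

Codon 1 CUG (Leu): third position 4-fold.
Codon 2 ACG (Thr): third position 4-fold.
Codon 3 GAU (Asp): third position 2-fold.
Codon 4 AGU (Ser): third position 2-fold.
Codon 5 AAA (Lys): third position 2-fold.
Codon 6 ACG (Thr): third position 4-fold.
Codon 7 GAC (Asp): third position 2-fold.
Codon 8 GGC (Gly): third position 4-fold.
Four-fold degenerate third positions: 4.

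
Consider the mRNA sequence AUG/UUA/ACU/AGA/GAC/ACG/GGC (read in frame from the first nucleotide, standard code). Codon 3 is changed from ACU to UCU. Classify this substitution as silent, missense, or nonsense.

Position 7 falls in codon 3: ACU → Thr.
After the substitution the codon is UCU → Ser.
Thr ≠ Ser, so this is a missense mutation.

missense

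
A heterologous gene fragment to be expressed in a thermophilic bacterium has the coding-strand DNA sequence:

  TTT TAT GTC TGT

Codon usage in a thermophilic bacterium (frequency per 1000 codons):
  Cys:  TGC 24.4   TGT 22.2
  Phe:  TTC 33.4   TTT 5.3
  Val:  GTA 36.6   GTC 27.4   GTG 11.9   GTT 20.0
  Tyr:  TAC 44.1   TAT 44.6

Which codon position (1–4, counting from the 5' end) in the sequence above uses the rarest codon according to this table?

1

Codon 1 TTT (Phe): 5.3 per 1000.
Codon 2 TAT (Tyr): 44.6 per 1000.
Codon 3 GTC (Val): 27.4 per 1000.
Codon 4 TGT (Cys): 22.2 per 1000.
Lowest frequency is 5.3 at codon 1.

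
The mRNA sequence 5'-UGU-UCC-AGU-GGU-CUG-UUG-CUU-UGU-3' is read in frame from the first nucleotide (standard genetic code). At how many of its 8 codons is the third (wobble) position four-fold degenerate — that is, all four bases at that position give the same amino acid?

4

Codon 1 UGU (Cys): third position 2-fold.
Codon 2 UCC (Ser): third position 4-fold.
Codon 3 AGU (Ser): third position 2-fold.
Codon 4 GGU (Gly): third position 4-fold.
Codon 5 CUG (Leu): third position 4-fold.
Codon 6 UUG (Leu): third position 2-fold.
Codon 7 CUU (Leu): third position 4-fold.
Codon 8 UGU (Cys): third position 2-fold.
Four-fold degenerate third positions: 4.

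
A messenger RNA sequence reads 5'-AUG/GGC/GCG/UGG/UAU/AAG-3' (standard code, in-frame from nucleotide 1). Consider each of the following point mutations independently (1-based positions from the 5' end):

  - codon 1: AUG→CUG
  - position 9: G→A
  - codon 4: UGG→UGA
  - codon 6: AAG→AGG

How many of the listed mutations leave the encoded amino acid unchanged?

Codon 1: AUG (Met) → CUG (Leu) — missense.
Codon 3: GCG (Ala) → GCA (Ala) — synonymous.
Codon 4: UGG (Trp) → UGA (Stop) — nonsense.
Codon 6: AAG (Lys) → AGG (Arg) — missense.
Synonymous: 1 of 4.

1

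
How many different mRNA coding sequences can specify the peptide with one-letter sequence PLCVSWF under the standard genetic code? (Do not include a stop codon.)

Pro: 4 codons.
Leu: 6 codons.
Cys: 2 codons.
Val: 4 codons.
Ser: 6 codons.
Trp: 1 codon.
Phe: 2 codons.
4 × 6 × 2 × 4 × 6 × 1 × 2 = 2304.

2304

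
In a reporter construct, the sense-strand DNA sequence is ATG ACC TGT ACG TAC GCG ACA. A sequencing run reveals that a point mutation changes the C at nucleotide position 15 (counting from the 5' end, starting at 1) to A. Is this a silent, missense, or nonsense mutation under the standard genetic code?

nonsense

Position 15 falls in codon 5: TAC → Tyr.
After the substitution the codon is TAA → Stop.
The new codon is a stop codon, so this is a nonsense mutation.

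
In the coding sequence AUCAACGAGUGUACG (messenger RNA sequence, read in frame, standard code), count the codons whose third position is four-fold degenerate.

1

Codon 1 AUC (Ile): third position 3-fold.
Codon 2 AAC (Asn): third position 2-fold.
Codon 3 GAG (Glu): third position 2-fold.
Codon 4 UGU (Cys): third position 2-fold.
Codon 5 ACG (Thr): third position 4-fold.
Four-fold degenerate third positions: 1.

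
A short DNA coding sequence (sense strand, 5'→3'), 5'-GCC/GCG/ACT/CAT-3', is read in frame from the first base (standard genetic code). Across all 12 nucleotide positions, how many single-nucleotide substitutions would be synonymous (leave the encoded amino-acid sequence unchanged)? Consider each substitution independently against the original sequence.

10

Codon 1 (GCC, Ala): 3 synonymous substitutions.
Codon 2 (GCG, Ala): 3 synonymous substitutions.
Codon 3 (ACT, Thr): 3 synonymous substitutions.
Codon 4 (CAT, His): 1 synonymous substitution.
Total: 3 + 3 + 3 + 1 = 10.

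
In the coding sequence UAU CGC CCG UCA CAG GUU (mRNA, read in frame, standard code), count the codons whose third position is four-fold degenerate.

4

Codon 1 UAU (Tyr): third position 2-fold.
Codon 2 CGC (Arg): third position 4-fold.
Codon 3 CCG (Pro): third position 4-fold.
Codon 4 UCA (Ser): third position 4-fold.
Codon 5 CAG (Gln): third position 2-fold.
Codon 6 GUU (Val): third position 4-fold.
Four-fold degenerate third positions: 4.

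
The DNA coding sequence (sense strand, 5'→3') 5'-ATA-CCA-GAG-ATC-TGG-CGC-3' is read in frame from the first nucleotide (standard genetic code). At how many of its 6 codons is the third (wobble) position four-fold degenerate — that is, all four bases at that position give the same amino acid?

Codon 1 ATA (Ile): third position 3-fold.
Codon 2 CCA (Pro): third position 4-fold.
Codon 3 GAG (Glu): third position 2-fold.
Codon 4 ATC (Ile): third position 3-fold.
Codon 5 TGG (Trp): third position 1-fold.
Codon 6 CGC (Arg): third position 4-fold.
Four-fold degenerate third positions: 2.

2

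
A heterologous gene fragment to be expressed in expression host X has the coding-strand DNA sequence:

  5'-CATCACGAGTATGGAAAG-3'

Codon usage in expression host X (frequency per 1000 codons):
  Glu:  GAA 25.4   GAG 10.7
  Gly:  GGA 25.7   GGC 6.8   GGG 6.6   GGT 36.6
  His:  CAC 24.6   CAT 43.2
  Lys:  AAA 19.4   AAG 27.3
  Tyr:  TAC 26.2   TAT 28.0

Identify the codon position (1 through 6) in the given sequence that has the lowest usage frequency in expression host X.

Codon 1 CAT (His): 43.2 per 1000.
Codon 2 CAC (His): 24.6 per 1000.
Codon 3 GAG (Glu): 10.7 per 1000.
Codon 4 TAT (Tyr): 28.0 per 1000.
Codon 5 GGA (Gly): 25.7 per 1000.
Codon 6 AAG (Lys): 27.3 per 1000.
Lowest frequency is 10.7 at codon 3.

3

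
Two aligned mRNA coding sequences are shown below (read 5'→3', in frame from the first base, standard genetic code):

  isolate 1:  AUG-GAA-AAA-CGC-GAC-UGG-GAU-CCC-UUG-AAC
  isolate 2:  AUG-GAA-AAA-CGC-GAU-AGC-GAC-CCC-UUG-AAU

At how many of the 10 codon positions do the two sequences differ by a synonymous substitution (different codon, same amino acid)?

3

Codon 1: AUG Met / AUG Met — identical.
Codon 2: GAA Glu / GAA Glu — identical.
Codon 3: AAA Lys / AAA Lys — identical.
Codon 4: CGC Arg / CGC Arg — identical.
Codon 5: GAC Asp / GAU Asp — synonymous.
Codon 6: UGG Trp / AGC Ser — nonsynonymous.
Codon 7: GAU Asp / GAC Asp — synonymous.
Codon 8: CCC Pro / CCC Pro — identical.
Codon 9: UUG Leu / UUG Leu — identical.
Codon 10: AAC Asn / AAU Asn — synonymous.
Synonymous differences: 3.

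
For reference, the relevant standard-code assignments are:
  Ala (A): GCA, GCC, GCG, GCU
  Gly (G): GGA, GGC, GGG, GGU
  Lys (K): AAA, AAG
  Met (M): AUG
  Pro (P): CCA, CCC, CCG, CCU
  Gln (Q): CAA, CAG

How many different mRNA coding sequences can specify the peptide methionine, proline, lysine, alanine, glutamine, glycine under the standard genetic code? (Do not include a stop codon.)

256

Met: 1 codon.
Pro: 4 codons.
Lys: 2 codons.
Ala: 4 codons.
Gln: 2 codons.
Gly: 4 codons.
1 × 4 × 2 × 4 × 2 × 4 = 256.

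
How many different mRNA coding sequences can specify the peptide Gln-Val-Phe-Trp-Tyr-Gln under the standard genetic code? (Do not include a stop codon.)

64

Gln: 2 codons.
Val: 4 codons.
Phe: 2 codons.
Trp: 1 codon.
Tyr: 2 codons.
Gln: 2 codons.
2 × 4 × 2 × 1 × 2 × 2 = 64.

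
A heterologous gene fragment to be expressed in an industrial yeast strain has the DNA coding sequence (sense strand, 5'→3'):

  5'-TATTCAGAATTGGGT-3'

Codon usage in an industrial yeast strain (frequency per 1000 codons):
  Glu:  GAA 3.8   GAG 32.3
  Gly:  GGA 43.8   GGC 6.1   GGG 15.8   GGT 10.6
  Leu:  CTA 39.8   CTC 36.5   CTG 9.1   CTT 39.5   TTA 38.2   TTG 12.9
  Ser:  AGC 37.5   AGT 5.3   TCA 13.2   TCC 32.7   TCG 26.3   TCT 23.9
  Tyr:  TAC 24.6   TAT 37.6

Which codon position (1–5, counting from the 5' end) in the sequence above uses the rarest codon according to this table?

Codon 1 TAT (Tyr): 37.6 per 1000.
Codon 2 TCA (Ser): 13.2 per 1000.
Codon 3 GAA (Glu): 3.8 per 1000.
Codon 4 TTG (Leu): 12.9 per 1000.
Codon 5 GGT (Gly): 10.6 per 1000.
Lowest frequency is 3.8 at codon 3.

3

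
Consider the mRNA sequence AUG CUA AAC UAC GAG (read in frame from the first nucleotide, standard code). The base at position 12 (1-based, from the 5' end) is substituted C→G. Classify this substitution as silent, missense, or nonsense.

nonsense

Position 12 falls in codon 4: UAC → Tyr.
After the substitution the codon is UAG → Stop.
The new codon is a stop codon, so this is a nonsense mutation.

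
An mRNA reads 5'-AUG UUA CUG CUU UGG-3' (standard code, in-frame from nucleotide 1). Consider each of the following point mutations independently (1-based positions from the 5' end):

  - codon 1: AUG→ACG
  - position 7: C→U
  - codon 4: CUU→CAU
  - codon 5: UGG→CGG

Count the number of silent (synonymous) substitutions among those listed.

1

Codon 1: AUG (Met) → ACG (Thr) — missense.
Codon 3: CUG (Leu) → UUG (Leu) — synonymous.
Codon 4: CUU (Leu) → CAU (His) — missense.
Codon 5: UGG (Trp) → CGG (Arg) — missense.
Synonymous: 1 of 4.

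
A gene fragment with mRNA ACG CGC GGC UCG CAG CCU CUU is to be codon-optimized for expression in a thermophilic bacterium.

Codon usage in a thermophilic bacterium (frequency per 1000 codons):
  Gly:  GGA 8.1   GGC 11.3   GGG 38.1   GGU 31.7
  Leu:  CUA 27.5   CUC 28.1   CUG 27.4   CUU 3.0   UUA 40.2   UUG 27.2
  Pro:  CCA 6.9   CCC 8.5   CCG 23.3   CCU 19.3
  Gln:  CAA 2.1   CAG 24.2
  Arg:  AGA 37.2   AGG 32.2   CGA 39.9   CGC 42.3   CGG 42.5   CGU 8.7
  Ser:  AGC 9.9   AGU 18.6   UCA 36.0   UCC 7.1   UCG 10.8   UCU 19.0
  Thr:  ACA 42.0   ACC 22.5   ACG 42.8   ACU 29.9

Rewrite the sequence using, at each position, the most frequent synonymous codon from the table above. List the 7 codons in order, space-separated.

ACG CGG GGG UCA CAG CCG UUA

Codon 1 (Thr): best is ACG at 42.8.
Codon 2 (Arg): best is CGG at 42.5.
Codon 3 (Gly): best is GGG at 38.1.
Codon 4 (Ser): best is UCA at 36.0.
Codon 5 (Gln): best is CAG at 24.2.
Codon 6 (Pro): best is CCG at 23.3.
Codon 7 (Leu): best is UUA at 40.2.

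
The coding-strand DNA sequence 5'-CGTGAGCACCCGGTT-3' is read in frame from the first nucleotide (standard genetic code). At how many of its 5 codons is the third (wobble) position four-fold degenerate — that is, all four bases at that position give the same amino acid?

Codon 1 CGT (Arg): third position 4-fold.
Codon 2 GAG (Glu): third position 2-fold.
Codon 3 CAC (His): third position 2-fold.
Codon 4 CCG (Pro): third position 4-fold.
Codon 5 GTT (Val): third position 4-fold.
Four-fold degenerate third positions: 3.

3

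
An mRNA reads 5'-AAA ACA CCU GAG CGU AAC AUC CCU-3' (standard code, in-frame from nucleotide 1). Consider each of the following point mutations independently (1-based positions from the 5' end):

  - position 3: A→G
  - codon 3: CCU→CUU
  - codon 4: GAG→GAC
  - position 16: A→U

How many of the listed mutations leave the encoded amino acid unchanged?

Codon 1: AAA (Lys) → AAG (Lys) — synonymous.
Codon 3: CCU (Pro) → CUU (Leu) — missense.
Codon 4: GAG (Glu) → GAC (Asp) — missense.
Codon 6: AAC (Asn) → UAC (Tyr) — missense.
Synonymous: 1 of 4.

1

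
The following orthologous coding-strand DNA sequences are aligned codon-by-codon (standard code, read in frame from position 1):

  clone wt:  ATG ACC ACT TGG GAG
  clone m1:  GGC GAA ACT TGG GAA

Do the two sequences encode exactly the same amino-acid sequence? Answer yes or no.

Codon 1: ATG Met / GGC Gly — nonsynonymous.
Codon 2: ACC Thr / GAA Glu — nonsynonymous.
Codon 3: ACT Thr / ACT Thr — identical.
Codon 4: TGG Trp / TGG Trp — identical.
Codon 5: GAG Glu / GAA Glu — synonymous.
Nonsynonymous differences: 2 → different protein.

no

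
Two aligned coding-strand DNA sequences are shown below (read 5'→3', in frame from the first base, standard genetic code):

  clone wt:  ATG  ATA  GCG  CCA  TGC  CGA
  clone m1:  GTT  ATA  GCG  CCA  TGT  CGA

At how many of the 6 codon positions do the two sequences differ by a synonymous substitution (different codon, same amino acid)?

Codon 1: ATG Met / GTT Val — nonsynonymous.
Codon 2: ATA Ile / ATA Ile — identical.
Codon 3: GCG Ala / GCG Ala — identical.
Codon 4: CCA Pro / CCA Pro — identical.
Codon 5: TGC Cys / TGT Cys — synonymous.
Codon 6: CGA Arg / CGA Arg — identical.
Synonymous differences: 1.

1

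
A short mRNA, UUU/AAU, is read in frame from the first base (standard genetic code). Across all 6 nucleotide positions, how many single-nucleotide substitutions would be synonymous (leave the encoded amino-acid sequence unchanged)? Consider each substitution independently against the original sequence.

2

Codon 1 (UUU, Phe): 1 synonymous substitution.
Codon 2 (AAU, Asn): 1 synonymous substitution.
Total: 1 + 1 = 2.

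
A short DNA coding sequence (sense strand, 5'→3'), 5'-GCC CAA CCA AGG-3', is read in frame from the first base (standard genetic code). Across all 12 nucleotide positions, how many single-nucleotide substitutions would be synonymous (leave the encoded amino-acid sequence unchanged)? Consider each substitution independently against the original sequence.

Codon 1 (GCC, Ala): 3 synonymous substitutions.
Codon 2 (CAA, Gln): 1 synonymous substitution.
Codon 3 (CCA, Pro): 3 synonymous substitutions.
Codon 4 (AGG, Arg): 2 synonymous substitutions.
Total: 3 + 1 + 3 + 2 = 9.

9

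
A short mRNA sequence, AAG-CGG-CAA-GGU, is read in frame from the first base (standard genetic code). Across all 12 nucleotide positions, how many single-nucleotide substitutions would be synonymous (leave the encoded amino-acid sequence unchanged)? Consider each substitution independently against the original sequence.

Codon 1 (AAG, Lys): 1 synonymous substitution.
Codon 2 (CGG, Arg): 4 synonymous substitutions.
Codon 3 (CAA, Gln): 1 synonymous substitution.
Codon 4 (GGU, Gly): 3 synonymous substitutions.
Total: 1 + 4 + 1 + 3 = 9.

9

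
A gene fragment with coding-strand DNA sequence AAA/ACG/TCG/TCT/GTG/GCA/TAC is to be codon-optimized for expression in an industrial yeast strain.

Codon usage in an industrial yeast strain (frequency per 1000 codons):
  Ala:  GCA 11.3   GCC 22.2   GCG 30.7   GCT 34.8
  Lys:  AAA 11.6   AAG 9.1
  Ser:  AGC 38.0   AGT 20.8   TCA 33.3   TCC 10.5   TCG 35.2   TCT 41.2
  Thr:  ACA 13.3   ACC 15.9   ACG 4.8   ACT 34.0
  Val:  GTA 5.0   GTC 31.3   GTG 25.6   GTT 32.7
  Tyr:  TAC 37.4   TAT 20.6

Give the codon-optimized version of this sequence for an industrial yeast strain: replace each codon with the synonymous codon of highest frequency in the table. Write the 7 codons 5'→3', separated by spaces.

Codon 1 (Lys): best is AAA at 11.6.
Codon 2 (Thr): best is ACT at 34.0.
Codon 3 (Ser): best is TCT at 41.2.
Codon 4 (Ser): best is TCT at 41.2.
Codon 5 (Val): best is GTT at 32.7.
Codon 6 (Ala): best is GCT at 34.8.
Codon 7 (Tyr): best is TAC at 37.4.

AAA ACT TCT TCT GTT GCT TAC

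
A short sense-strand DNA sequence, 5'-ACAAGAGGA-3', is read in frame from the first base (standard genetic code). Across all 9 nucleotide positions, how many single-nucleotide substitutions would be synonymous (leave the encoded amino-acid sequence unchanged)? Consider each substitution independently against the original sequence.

8

Codon 1 (ACA, Thr): 3 synonymous substitutions.
Codon 2 (AGA, Arg): 2 synonymous substitutions.
Codon 3 (GGA, Gly): 3 synonymous substitutions.
Total: 3 + 2 + 3 = 8.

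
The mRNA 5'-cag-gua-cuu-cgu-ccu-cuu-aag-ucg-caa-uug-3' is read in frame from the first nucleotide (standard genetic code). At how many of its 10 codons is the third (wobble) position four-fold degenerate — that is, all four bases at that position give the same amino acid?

6

Codon 1 CAG (Gln): third position 2-fold.
Codon 2 GUA (Val): third position 4-fold.
Codon 3 CUU (Leu): third position 4-fold.
Codon 4 CGU (Arg): third position 4-fold.
Codon 5 CCU (Pro): third position 4-fold.
Codon 6 CUU (Leu): third position 4-fold.
Codon 7 AAG (Lys): third position 2-fold.
Codon 8 UCG (Ser): third position 4-fold.
Codon 9 CAA (Gln): third position 2-fold.
Codon 10 UUG (Leu): third position 2-fold.
Four-fold degenerate third positions: 6.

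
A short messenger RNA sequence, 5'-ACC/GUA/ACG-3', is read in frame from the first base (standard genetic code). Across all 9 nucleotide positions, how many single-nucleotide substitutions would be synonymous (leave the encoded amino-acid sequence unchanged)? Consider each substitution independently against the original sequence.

9

Codon 1 (ACC, Thr): 3 synonymous substitutions.
Codon 2 (GUA, Val): 3 synonymous substitutions.
Codon 3 (ACG, Thr): 3 synonymous substitutions.
Total: 3 + 3 + 3 = 9.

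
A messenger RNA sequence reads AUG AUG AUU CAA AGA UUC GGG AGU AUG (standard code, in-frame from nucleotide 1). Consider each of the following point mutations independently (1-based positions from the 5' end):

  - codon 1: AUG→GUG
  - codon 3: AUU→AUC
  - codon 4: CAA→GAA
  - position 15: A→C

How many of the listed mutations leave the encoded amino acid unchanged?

1

Codon 1: AUG (Met) → GUG (Val) — missense.
Codon 3: AUU (Ile) → AUC (Ile) — synonymous.
Codon 4: CAA (Gln) → GAA (Glu) — missense.
Codon 5: AGA (Arg) → AGC (Ser) — missense.
Synonymous: 1 of 4.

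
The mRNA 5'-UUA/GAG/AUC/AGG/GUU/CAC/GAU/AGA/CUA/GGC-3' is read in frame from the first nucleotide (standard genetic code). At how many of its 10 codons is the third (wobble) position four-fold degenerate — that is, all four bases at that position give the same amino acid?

3

Codon 1 UUA (Leu): third position 2-fold.
Codon 2 GAG (Glu): third position 2-fold.
Codon 3 AUC (Ile): third position 3-fold.
Codon 4 AGG (Arg): third position 2-fold.
Codon 5 GUU (Val): third position 4-fold.
Codon 6 CAC (His): third position 2-fold.
Codon 7 GAU (Asp): third position 2-fold.
Codon 8 AGA (Arg): third position 2-fold.
Codon 9 CUA (Leu): third position 4-fold.
Codon 10 GGC (Gly): third position 4-fold.
Four-fold degenerate third positions: 3.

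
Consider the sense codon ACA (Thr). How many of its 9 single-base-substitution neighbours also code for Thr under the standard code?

Position 1: none → 0 synonymous.
Position 2: none → 0 synonymous.
Position 3: ACT, ACC, ACG → 3 synonymous.
Total: 0 + 0 + 3 = 3.

3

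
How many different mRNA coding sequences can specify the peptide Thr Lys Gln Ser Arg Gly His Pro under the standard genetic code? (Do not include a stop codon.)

Thr: 4 codons.
Lys: 2 codons.
Gln: 2 codons.
Ser: 6 codons.
Arg: 6 codons.
Gly: 4 codons.
His: 2 codons.
Pro: 4 codons.
4 × 2 × 2 × 6 × 6 × 4 × 2 × 4 = 18432.

18432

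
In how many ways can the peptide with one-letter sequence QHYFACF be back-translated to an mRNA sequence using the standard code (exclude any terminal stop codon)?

Gln: 2 codons.
His: 2 codons.
Tyr: 2 codons.
Phe: 2 codons.
Ala: 4 codons.
Cys: 2 codons.
Phe: 2 codons.
2 × 2 × 2 × 2 × 4 × 2 × 2 = 256.

256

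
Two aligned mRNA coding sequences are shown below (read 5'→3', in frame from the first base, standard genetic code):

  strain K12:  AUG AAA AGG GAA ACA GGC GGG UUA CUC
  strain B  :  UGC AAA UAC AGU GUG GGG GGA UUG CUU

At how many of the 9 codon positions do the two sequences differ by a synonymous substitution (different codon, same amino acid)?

Codon 1: AUG Met / UGC Cys — nonsynonymous.
Codon 2: AAA Lys / AAA Lys — identical.
Codon 3: AGG Arg / UAC Tyr — nonsynonymous.
Codon 4: GAA Glu / AGU Ser — nonsynonymous.
Codon 5: ACA Thr / GUG Val — nonsynonymous.
Codon 6: GGC Gly / GGG Gly — synonymous.
Codon 7: GGG Gly / GGA Gly — synonymous.
Codon 8: UUA Leu / UUG Leu — synonymous.
Codon 9: CUC Leu / CUU Leu — synonymous.
Synonymous differences: 4.

4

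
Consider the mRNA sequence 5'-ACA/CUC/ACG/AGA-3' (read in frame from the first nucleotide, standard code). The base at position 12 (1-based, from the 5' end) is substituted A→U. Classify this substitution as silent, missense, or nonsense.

missense

Position 12 falls in codon 4: AGA → Arg.
After the substitution the codon is AGU → Ser.
Arg ≠ Ser, so this is a missense mutation.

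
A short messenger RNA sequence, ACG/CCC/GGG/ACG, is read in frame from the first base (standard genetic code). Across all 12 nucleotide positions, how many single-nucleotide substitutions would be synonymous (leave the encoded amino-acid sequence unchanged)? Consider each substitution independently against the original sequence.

Codon 1 (ACG, Thr): 3 synonymous substitutions.
Codon 2 (CCC, Pro): 3 synonymous substitutions.
Codon 3 (GGG, Gly): 3 synonymous substitutions.
Codon 4 (ACG, Thr): 3 synonymous substitutions.
Total: 3 + 3 + 3 + 3 = 12.

12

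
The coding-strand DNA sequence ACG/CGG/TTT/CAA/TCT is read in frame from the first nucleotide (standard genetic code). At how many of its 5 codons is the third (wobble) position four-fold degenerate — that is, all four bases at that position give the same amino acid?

Codon 1 ACG (Thr): third position 4-fold.
Codon 2 CGG (Arg): third position 4-fold.
Codon 3 TTT (Phe): third position 2-fold.
Codon 4 CAA (Gln): third position 2-fold.
Codon 5 TCT (Ser): third position 4-fold.
Four-fold degenerate third positions: 3.

3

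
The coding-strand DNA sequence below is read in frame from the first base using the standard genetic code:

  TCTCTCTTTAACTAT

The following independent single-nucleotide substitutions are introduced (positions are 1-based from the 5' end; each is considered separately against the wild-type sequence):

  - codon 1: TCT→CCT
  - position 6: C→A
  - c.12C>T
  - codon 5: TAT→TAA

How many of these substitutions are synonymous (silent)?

Codon 1: TCT (Ser) → CCT (Pro) — missense.
Codon 2: CTC (Leu) → CTA (Leu) — synonymous.
Codon 4: AAC (Asn) → AAT (Asn) — synonymous.
Codon 5: TAT (Tyr) → TAA (Stop) — nonsense.
Synonymous: 2 of 4.

2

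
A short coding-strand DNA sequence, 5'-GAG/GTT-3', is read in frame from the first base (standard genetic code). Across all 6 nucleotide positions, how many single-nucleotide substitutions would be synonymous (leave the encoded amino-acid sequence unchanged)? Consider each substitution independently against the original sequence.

4

Codon 1 (GAG, Glu): 1 synonymous substitution.
Codon 2 (GTT, Val): 3 synonymous substitutions.
Total: 1 + 3 = 4.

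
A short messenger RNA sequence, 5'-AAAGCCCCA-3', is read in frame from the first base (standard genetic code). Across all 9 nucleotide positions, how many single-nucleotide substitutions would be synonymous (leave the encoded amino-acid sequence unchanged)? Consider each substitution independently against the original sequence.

7

Codon 1 (AAA, Lys): 1 synonymous substitution.
Codon 2 (GCC, Ala): 3 synonymous substitutions.
Codon 3 (CCA, Pro): 3 synonymous substitutions.
Total: 1 + 3 + 3 = 7.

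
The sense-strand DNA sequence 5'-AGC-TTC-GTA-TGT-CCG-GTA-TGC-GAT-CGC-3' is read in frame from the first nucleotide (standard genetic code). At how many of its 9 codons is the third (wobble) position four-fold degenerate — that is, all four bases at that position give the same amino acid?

4

Codon 1 AGC (Ser): third position 2-fold.
Codon 2 TTC (Phe): third position 2-fold.
Codon 3 GTA (Val): third position 4-fold.
Codon 4 TGT (Cys): third position 2-fold.
Codon 5 CCG (Pro): third position 4-fold.
Codon 6 GTA (Val): third position 4-fold.
Codon 7 TGC (Cys): third position 2-fold.
Codon 8 GAT (Asp): third position 2-fold.
Codon 9 CGC (Arg): third position 4-fold.
Four-fold degenerate third positions: 4.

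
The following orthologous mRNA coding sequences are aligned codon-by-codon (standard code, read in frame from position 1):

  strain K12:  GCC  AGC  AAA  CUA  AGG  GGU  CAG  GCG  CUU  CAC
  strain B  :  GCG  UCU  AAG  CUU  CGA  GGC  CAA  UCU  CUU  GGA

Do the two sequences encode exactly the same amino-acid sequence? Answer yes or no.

Codon 1: GCC Ala / GCG Ala — synonymous.
Codon 2: AGC Ser / UCU Ser — synonymous.
Codon 3: AAA Lys / AAG Lys — synonymous.
Codon 4: CUA Leu / CUU Leu — synonymous.
Codon 5: AGG Arg / CGA Arg — synonymous.
Codon 6: GGU Gly / GGC Gly — synonymous.
Codon 7: CAG Gln / CAA Gln — synonymous.
Codon 8: GCG Ala / UCU Ser — nonsynonymous.
Codon 9: CUU Leu / CUU Leu — identical.
Codon 10: CAC His / GGA Gly — nonsynonymous.
Nonsynonymous differences: 2 → different protein.

no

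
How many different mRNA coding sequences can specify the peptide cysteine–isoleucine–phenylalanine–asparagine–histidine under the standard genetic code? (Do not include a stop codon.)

48

Cys: 2 codons.
Ile: 3 codons.
Phe: 2 codons.
Asn: 2 codons.
His: 2 codons.
2 × 3 × 2 × 2 × 2 = 48.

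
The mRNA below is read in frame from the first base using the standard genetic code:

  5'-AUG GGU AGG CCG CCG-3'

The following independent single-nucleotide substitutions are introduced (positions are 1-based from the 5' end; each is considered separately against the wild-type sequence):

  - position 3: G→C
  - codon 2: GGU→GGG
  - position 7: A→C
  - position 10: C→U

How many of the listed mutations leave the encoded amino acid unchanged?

Codon 1: AUG (Met) → AUC (Ile) — missense.
Codon 2: GGU (Gly) → GGG (Gly) — synonymous.
Codon 3: AGG (Arg) → CGG (Arg) — synonymous.
Codon 4: CCG (Pro) → UCG (Ser) — missense.
Synonymous: 2 of 4.

2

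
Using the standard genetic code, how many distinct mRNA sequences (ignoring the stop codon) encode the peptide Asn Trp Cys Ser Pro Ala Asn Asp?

Asn: 2 codons.
Trp: 1 codon.
Cys: 2 codons.
Ser: 6 codons.
Pro: 4 codons.
Ala: 4 codons.
Asn: 2 codons.
Asp: 2 codons.
2 × 1 × 2 × 6 × 4 × 4 × 2 × 2 = 1536.

1536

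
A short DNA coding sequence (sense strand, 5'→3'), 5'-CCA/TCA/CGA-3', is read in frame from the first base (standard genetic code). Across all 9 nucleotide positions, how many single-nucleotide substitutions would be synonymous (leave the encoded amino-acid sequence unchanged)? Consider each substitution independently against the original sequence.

10

Codon 1 (CCA, Pro): 3 synonymous substitutions.
Codon 2 (TCA, Ser): 3 synonymous substitutions.
Codon 3 (CGA, Arg): 4 synonymous substitutions.
Total: 3 + 3 + 4 = 10.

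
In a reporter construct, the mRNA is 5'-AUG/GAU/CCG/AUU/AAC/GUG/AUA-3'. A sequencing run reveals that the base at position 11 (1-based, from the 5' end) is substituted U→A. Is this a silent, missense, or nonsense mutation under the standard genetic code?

missense

Position 11 falls in codon 4: AUU → Ile.
After the substitution the codon is AAU → Asn.
Ile ≠ Asn, so this is a missense mutation.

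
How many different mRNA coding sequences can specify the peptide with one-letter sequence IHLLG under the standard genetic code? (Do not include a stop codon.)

Ile: 3 codons.
His: 2 codons.
Leu: 6 codons.
Leu: 6 codons.
Gly: 4 codons.
3 × 2 × 6 × 6 × 4 = 864.

864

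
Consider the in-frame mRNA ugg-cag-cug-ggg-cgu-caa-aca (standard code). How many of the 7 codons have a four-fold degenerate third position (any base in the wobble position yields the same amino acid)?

4

Codon 1 UGG (Trp): third position 1-fold.
Codon 2 CAG (Gln): third position 2-fold.
Codon 3 CUG (Leu): third position 4-fold.
Codon 4 GGG (Gly): third position 4-fold.
Codon 5 CGU (Arg): third position 4-fold.
Codon 6 CAA (Gln): third position 2-fold.
Codon 7 ACA (Thr): third position 4-fold.
Four-fold degenerate third positions: 4.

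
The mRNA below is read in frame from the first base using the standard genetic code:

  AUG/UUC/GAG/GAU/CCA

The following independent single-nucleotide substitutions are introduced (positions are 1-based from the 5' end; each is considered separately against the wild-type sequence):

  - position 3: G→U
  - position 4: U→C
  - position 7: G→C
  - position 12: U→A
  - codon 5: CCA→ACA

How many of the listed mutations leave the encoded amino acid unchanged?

0

Codon 1: AUG (Met) → AUU (Ile) — missense.
Codon 2: UUC (Phe) → CUC (Leu) — missense.
Codon 3: GAG (Glu) → CAG (Gln) — missense.
Codon 4: GAU (Asp) → GAA (Glu) — missense.
Codon 5: CCA (Pro) → ACA (Thr) — missense.
Synonymous: 0 of 5.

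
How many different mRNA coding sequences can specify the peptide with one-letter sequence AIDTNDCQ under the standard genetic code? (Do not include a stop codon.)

1536

Ala: 4 codons.
Ile: 3 codons.
Asp: 2 codons.
Thr: 4 codons.
Asn: 2 codons.
Asp: 2 codons.
Cys: 2 codons.
Gln: 2 codons.
4 × 3 × 2 × 4 × 2 × 2 × 2 × 2 = 1536.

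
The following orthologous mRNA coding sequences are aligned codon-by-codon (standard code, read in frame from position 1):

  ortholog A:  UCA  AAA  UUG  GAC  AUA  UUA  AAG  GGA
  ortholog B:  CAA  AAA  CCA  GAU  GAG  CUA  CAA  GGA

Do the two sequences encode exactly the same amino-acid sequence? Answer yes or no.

Codon 1: UCA Ser / CAA Gln — nonsynonymous.
Codon 2: AAA Lys / AAA Lys — identical.
Codon 3: UUG Leu / CCA Pro — nonsynonymous.
Codon 4: GAC Asp / GAU Asp — synonymous.
Codon 5: AUA Ile / GAG Glu — nonsynonymous.
Codon 6: UUA Leu / CUA Leu — synonymous.
Codon 7: AAG Lys / CAA Gln — nonsynonymous.
Codon 8: GGA Gly / GGA Gly — identical.
Nonsynonymous differences: 4 → different protein.

no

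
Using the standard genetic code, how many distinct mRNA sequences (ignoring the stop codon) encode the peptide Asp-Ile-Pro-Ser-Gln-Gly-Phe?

2304

Asp: 2 codons.
Ile: 3 codons.
Pro: 4 codons.
Ser: 6 codons.
Gln: 2 codons.
Gly: 4 codons.
Phe: 2 codons.
2 × 3 × 4 × 6 × 2 × 4 × 2 = 2304.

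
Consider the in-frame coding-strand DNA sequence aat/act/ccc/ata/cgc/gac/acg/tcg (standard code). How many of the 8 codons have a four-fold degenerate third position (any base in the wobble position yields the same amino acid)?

5

Codon 1 AAT (Asn): third position 2-fold.
Codon 2 ACT (Thr): third position 4-fold.
Codon 3 CCC (Pro): third position 4-fold.
Codon 4 ATA (Ile): third position 3-fold.
Codon 5 CGC (Arg): third position 4-fold.
Codon 6 GAC (Asp): third position 2-fold.
Codon 7 ACG (Thr): third position 4-fold.
Codon 8 TCG (Ser): third position 4-fold.
Four-fold degenerate third positions: 5.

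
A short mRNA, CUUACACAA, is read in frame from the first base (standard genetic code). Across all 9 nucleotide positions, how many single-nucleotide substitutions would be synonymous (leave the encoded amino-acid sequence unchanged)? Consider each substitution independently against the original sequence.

7

Codon 1 (CUU, Leu): 3 synonymous substitutions.
Codon 2 (ACA, Thr): 3 synonymous substitutions.
Codon 3 (CAA, Gln): 1 synonymous substitution.
Total: 3 + 3 + 1 = 7.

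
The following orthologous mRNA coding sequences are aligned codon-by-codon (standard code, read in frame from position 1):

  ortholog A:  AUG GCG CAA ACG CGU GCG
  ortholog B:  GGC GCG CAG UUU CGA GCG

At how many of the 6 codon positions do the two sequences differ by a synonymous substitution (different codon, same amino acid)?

2

Codon 1: AUG Met / GGC Gly — nonsynonymous.
Codon 2: GCG Ala / GCG Ala — identical.
Codon 3: CAA Gln / CAG Gln — synonymous.
Codon 4: ACG Thr / UUU Phe — nonsynonymous.
Codon 5: CGU Arg / CGA Arg — synonymous.
Codon 6: GCG Ala / GCG Ala — identical.
Synonymous differences: 2.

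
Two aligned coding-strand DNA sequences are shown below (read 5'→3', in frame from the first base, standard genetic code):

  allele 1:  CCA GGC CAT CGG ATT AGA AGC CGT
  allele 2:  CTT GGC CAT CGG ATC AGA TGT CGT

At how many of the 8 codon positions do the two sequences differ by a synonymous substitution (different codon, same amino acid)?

Codon 1: CCA Pro / CTT Leu — nonsynonymous.
Codon 2: GGC Gly / GGC Gly — identical.
Codon 3: CAT His / CAT His — identical.
Codon 4: CGG Arg / CGG Arg — identical.
Codon 5: ATT Ile / ATC Ile — synonymous.
Codon 6: AGA Arg / AGA Arg — identical.
Codon 7: AGC Ser / TGT Cys — nonsynonymous.
Codon 8: CGT Arg / CGT Arg — identical.
Synonymous differences: 1.

1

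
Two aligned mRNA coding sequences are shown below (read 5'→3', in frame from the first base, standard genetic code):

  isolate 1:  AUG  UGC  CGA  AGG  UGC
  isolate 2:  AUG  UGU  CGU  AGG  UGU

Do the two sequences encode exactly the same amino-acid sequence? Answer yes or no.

Codon 1: AUG Met / AUG Met — identical.
Codon 2: UGC Cys / UGU Cys — synonymous.
Codon 3: CGA Arg / CGU Arg — synonymous.
Codon 4: AGG Arg / AGG Arg — identical.
Codon 5: UGC Cys / UGU Cys — synonymous.
Nonsynonymous differences: 0 → same protein.

yes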